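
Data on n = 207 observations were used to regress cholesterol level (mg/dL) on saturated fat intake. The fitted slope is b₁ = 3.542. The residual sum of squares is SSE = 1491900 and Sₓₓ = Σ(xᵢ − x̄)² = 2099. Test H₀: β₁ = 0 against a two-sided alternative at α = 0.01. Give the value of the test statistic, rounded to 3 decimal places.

t = 1.902

MSE = SSE/(n − 2) = 1491900/205 = 7277.56.
SE(b₁) = √(MSE/Sₓₓ) = √(7277.56/2099) = 1.86203.
t = 3.542 / 1.86203 = 1.902.
df = n − 2 = 205.
Two-sided p ≈ 0.0585, which is ≥ 0.01, so fail to reject H₀.
The data do not give significant evidence of an association between saturated fat intake and cholesterol level.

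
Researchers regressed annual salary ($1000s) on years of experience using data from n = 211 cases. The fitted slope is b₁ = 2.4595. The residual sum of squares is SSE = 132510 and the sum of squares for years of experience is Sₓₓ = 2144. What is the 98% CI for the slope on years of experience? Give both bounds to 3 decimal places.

(1.185, 3.734)

MSE = SSE/(n − 2) = 132510/209 = 634.019.
SE(b₁) = √(MSE/Sₓₓ) = √(634.019/2144) = 0.543799.
df = n − 2 = 209.
t* = t_{0.01, 209} = 2.344322.
Margin = t* × SE = 2.344322 × 0.543799 = 1.27484.
CI: 2.4595 ± 1.27484 → (1.185, 3.734).
With 98% confidence, each one-unit increase in years of experience is associated with a change of between 1.185 and 3.734 $1000s in annual salary.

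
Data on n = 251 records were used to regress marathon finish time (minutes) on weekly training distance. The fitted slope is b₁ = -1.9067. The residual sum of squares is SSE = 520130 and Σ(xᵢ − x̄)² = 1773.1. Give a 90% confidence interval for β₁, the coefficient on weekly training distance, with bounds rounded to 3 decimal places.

MSE = SSE/(n − 2) = 520130/249 = 2088.88.
SE(b₁) = √(MSE/Sₓₓ) = √(2088.88/1773.1) = 1.0854.
df = n − 2 = 249.
t* = t_{0.05, 249} = 1.650996.
Margin = t* × SE = 1.650996 × 1.0854 = 1.79199.
CI: -1.9067 ± 1.79199 → (-3.699, -0.115).
With 90% confidence, each one-unit increase in weekly training distance is associated with a change of between -3.699 and -0.115 minutes in marathon finish time.

(-3.699, -0.115)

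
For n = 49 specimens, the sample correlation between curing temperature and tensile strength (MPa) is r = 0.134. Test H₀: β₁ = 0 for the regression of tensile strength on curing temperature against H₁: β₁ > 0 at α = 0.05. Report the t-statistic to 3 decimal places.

t = r·√(n − 2)/√(1 − r²) = 0.134·√47/√0.982044 = 0.927.
df = n − 2 = 47.
One-sided p ≈ 0.1793, which is ≥ 0.05, so fail to reject H₀.
The data do not give significant evidence of a linear association between curing temperature and tensile strength.

t = 0.927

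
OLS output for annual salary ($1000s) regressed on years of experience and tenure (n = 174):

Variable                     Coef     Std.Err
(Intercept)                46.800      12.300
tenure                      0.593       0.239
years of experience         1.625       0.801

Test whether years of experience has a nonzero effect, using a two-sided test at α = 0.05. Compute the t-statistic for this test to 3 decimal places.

t = 2.029

Read off: b = 1.625, SE = 0.801 for years of experience.
H₀: β₁ = 0 vs H₁: β₁ ≠ 0.
t = 1.625 / 0.801 = 2.029.
df = n − k − 1 = 174 − 2 − 1 = 171.
Two-sided p ≈ 0.0440, which is < 0.05, so reject H₀.
There is evidence that years of experience is associated with annual salary, holding the other predictors fixed.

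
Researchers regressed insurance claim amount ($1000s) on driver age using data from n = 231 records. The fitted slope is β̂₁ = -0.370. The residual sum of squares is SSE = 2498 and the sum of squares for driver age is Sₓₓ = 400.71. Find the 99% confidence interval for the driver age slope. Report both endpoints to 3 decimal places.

MSE = SSE/(n − 2) = 2498/229 = 10.9083.
SE(β̂₁) = √(MSE/Sₓₓ) = √(10.9083/400.71) = 0.164992.
df = n − 2 = 229.
t* = t_{0.005, 229} = 2.597468.
Margin = t* × SE = 2.597468 × 0.164992 = 0.42856.
CI: -0.370 ± 0.42856 → (-0.799, 0.059).
With 99% confidence, each one-unit increase in driver age is associated with a change of between -0.799 and 0.059 $1000s in insurance claim amount.

(-0.799, 0.059)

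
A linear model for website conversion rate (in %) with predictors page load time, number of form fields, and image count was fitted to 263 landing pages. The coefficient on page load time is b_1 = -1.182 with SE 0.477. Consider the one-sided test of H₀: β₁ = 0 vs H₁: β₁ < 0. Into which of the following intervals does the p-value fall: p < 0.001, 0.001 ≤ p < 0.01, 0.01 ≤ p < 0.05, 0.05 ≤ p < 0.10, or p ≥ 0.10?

t = -1.182 / 0.477 = -2.478.
df = n − k − 1 = 263 − 3 − 1 = 259.
One-sided p = P(T_{259} < t) ≈ 0.0069.
So 0.001 ≤ p < 0.01.

0.001 ≤ p < 0.01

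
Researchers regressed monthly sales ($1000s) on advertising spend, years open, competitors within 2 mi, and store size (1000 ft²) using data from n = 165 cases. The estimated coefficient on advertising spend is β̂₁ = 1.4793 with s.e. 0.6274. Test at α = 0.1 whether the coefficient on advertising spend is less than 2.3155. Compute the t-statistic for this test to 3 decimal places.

H₀: β₁ = 2.3155 vs H₁: β₁ < 2.3155.
t = (β̂₁ − β₁⁰)/SE = (1.4793 − 2.3155) / 0.6274 = -1.333.
df = n − k − 1 = 165 − 4 − 1 = 160.
One-sided p ≈ 0.0922, which is < 0.1, so reject H₀.
There is evidence that the true slope on advertising spend is below 2.3155 $1000s per unit, holding the other predictors fixed.

t = -1.333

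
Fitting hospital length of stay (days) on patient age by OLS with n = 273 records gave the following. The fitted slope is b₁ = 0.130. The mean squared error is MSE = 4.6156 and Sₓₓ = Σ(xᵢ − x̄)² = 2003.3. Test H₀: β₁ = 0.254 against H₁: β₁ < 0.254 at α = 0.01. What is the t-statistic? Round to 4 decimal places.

t = -2.5833

SE(b₁) = √(MSE/Sₓₓ) = √(4.6156/2003.3) = 0.048.
t = (0.130 − 0.254) / 0.048 = -2.5833.
df = n − 2 = 271.
One-sided p ≈ 0.0052, which is < 0.01, so reject H₀.
There is evidence that the true slope on patient age is below 0.254 days per unit.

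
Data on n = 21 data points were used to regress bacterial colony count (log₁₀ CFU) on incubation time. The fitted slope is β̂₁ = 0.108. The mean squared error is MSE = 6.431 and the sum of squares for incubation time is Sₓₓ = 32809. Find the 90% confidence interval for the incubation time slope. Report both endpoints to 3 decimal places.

(0.084, 0.132)

SE(β̂₁) = √(MSE/Sₓₓ) = √(6.431/32809) = 0.0140005.
df = n − 2 = 19.
t* = t_{0.05, 19} = 1.729133.
Margin = t* × SE = 1.729133 × 0.0140005 = 0.02421.
CI: 0.108 ± 0.02421 → (0.084, 0.132).
With 90% confidence, each one-unit increase in incubation time is associated with a change of between 0.084 and 0.132 log₁₀ CFU in bacterial colony count.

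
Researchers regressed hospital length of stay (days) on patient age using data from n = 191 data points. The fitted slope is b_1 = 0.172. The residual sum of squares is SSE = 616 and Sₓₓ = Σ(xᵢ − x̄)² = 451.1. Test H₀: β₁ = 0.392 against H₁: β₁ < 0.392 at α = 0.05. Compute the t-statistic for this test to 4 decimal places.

MSE = SSE/(n − 2) = 616/189 = 3.25926.
SE(b_1) = √(MSE/Sₓₓ) = √(3.25926/451.1) = 0.0850008.
t = (0.172 − 0.392) / 0.0850008 = -2.5882.
df = n − 2 = 189.
One-sided p ≈ 0.0052, which is < 0.05, so reject H₀.
There is evidence that the true slope on patient age is below 0.392 days per unit.

t = -2.5882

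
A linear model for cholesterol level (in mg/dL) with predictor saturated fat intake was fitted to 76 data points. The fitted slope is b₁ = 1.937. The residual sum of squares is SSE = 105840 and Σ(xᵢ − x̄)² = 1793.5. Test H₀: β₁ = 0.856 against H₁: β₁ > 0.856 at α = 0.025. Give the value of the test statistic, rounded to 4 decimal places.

t = 1.2105

MSE = SSE/(n − 2) = 105840/74 = 1430.27.
SE(b₁) = √(MSE/Sₓₓ) = √(1430.27/1793.5) = 0.893014.
t = (1.937 − 0.856) / 0.893014 = 1.2105.
df = n − 2 = 74.
One-sided p ≈ 0.1150, which is ≥ 0.025, so fail to reject H₀.
The data do not give significant evidence that the true slope on saturated fat intake exceeds 0.856 mg/dL per unit.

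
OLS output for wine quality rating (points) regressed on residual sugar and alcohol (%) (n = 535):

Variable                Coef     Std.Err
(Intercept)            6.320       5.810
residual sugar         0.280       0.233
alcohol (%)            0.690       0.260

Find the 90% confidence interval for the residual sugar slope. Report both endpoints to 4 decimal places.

(-0.1039, 0.6639)

Read off: b = 0.280, SE = 0.233 for residual sugar.
df = n − k − 1 = 535 − 2 − 1 = 532.
t* = t_{0.05, 532} = 1.647723.
Margin = t* × SE = 1.647723 × 0.233 = 0.383919.
CI: 0.280 ± 0.383919 → (-0.1039, 0.6639).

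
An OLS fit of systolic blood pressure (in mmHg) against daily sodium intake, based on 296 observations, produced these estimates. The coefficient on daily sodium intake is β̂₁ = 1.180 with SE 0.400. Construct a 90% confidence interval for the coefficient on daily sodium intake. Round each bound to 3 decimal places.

(0.520, 1.840)

df = n − 2 = 296 − 2 = 294.
t* = t_{0.05, 294} = 1.650053.
Margin = t* × SE = 1.650053 × 0.400 = 0.66002.
CI: 1.180 ± 0.66002 → (0.520, 1.840).
With 90% confidence, each one-unit increase in daily sodium intake is associated with a change of between 0.520 and 1.840 mmHg in systolic blood pressure.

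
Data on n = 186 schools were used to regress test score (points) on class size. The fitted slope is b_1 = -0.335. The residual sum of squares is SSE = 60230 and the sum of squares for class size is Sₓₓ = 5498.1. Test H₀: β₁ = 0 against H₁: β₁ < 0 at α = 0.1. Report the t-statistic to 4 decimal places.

MSE = SSE/(n − 2) = 60230/184 = 327.337.
SE(b_1) = √(MSE/Sₓₓ) = √(327.337/5498.1) = 0.244001.
t = -0.335 / 0.244001 = -1.3729.
df = n − 2 = 184.
One-sided p ≈ 0.0857, which is < 0.1, so reject H₀.
There is evidence that the true slope on class size is negative.

t = -1.3729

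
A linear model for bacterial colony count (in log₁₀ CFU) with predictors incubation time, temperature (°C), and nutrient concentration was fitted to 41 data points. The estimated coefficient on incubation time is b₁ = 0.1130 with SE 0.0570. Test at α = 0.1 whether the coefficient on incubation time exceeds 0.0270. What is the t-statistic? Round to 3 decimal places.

H₀: β₁ = 0.0270 vs H₁: β₁ > 0.0270.
t = (b₁ − β₁⁰)/SE = (0.1130 − 0.0270) / 0.0570 = 1.509.
df = n − k − 1 = 41 − 3 − 1 = 37.
One-sided p ≈ 0.0699, which is < 0.1, so reject H₀.
There is evidence that the true slope on incubation time exceeds 0.0270 log₁₀ CFU per unit, holding the other predictors fixed.

t = 1.509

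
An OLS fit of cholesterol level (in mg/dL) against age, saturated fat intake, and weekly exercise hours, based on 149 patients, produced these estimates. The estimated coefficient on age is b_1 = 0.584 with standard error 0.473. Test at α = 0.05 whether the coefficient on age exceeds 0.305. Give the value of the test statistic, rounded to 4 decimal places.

t = 0.5899

H₀: β₁ = 0.305 vs H₁: β₁ > 0.305.
t = (b_1 − β₁⁰)/SE = (0.584 − 0.305) / 0.473 = 0.5899.
df = n − k − 1 = 149 − 3 − 1 = 145.
One-sided p ≈ 0.2781, which is ≥ 0.05, so fail to reject H₀.
The data do not give significant evidence that the true slope on age exceeds 0.305 mg/dL per unit, holding the other predictors fixed.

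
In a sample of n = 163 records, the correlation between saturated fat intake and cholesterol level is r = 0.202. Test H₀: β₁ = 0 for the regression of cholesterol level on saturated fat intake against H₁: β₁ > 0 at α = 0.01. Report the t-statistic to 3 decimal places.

t = r·√(n − 2)/√(1 − r²) = 0.202·√161/√0.959196 = 2.617.
df = n − 2 = 161.
One-sided p ≈ 0.0049, which is < 0.01, so reject H₀.
There is evidence of a linear association between saturated fat intake and cholesterol level.

t = 2.617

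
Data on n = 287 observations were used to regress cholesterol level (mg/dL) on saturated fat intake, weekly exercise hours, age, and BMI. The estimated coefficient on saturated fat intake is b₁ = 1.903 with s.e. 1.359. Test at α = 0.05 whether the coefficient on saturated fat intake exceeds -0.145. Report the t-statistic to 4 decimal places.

H₀: β₁ = -0.145 vs H₁: β₁ > -0.145.
t = (b₁ − β₁⁰)/SE = (1.903 − (-0.145)) / 1.359 = 1.5070.
df = n − k − 1 = 287 − 4 − 1 = 282.
One-sided p ≈ 0.0665, which is ≥ 0.05, so fail to reject H₀.
The data do not give significant evidence that the true slope on saturated fat intake exceeds -0.145 mg/dL per unit, holding the other predictors fixed.

t = 1.5070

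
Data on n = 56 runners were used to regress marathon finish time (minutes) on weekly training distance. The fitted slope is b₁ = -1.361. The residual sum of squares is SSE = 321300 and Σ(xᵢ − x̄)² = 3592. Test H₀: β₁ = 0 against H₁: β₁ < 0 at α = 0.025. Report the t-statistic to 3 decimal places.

MSE = SSE/(n − 2) = 321300/54 = 5950.
SE(b₁) = √(MSE/Sₓₓ) = √(5950/3592) = 1.28703.
t = -1.361 / 1.28703 = -1.057.
df = n − 2 = 54.
One-sided p ≈ 0.1475, which is ≥ 0.025, so fail to reject H₀.
The data do not give significant evidence that the true slope on weekly training distance is negative.

t = -1.057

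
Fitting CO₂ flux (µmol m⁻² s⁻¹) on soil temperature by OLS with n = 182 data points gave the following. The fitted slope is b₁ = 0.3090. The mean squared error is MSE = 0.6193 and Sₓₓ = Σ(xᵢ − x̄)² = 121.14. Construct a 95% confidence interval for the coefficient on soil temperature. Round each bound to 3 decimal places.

(0.168, 0.450)

SE(b₁) = √(MSE/Sₓₓ) = √(0.6193/121.14) = 0.0715001.
df = n − 2 = 180.
t* = t_{0.025, 180} = 1.973231.
Margin = t* × SE = 1.973231 × 0.0715001 = 0.14109.
CI: 0.3090 ± 0.14109 → (0.168, 0.450).
With 95% confidence, each one-unit increase in soil temperature is associated with a change of between 0.168 and 0.450 µmol m⁻² s⁻¹ in CO₂ flux.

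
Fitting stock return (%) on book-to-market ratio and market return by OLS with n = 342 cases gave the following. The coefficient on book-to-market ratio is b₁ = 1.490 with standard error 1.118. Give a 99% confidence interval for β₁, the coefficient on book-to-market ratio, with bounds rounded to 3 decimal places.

df = n − k − 1 = 342 − 2 − 1 = 339.
t* = t_{0.005, 339} = 2.59041.
Margin = t* × SE = 2.59041 × 1.118 = 2.89608.
CI: 1.490 ± 2.89608 → (-1.406, 4.386).
With 99% confidence, each one-unit increase in book-to-market ratio is associated with a change of between -1.406 and 4.386 % in stock return, holding the other predictors fixed.

(-1.406, 4.386)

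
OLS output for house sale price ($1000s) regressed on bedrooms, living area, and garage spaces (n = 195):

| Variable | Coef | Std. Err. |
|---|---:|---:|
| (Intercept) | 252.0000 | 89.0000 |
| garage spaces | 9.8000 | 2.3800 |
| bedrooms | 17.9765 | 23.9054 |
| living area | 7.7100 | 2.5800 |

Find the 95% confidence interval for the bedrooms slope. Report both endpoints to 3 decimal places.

(-29.176, 65.129)

Read off: b = 17.9765, SE = 23.9054 for bedrooms.
df = n − k − 1 = 195 − 3 − 1 = 191.
t* = t_{0.025, 191} = 1.972462.
Margin = t* × SE = 1.972462 × 23.9054 = 47.15249.
CI: 17.9765 ± 47.15249 → (-29.176, 65.129).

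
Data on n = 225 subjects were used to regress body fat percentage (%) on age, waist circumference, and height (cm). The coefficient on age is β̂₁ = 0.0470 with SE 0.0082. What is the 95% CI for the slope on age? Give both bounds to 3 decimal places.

df = n − k − 1 = 225 − 3 − 1 = 221.
t* = t_{0.025, 221} = 1.970756.
Margin = t* × SE = 1.970756 × 0.0082 = 0.01616.
CI: 0.0470 ± 0.01616 → (0.031, 0.063).
With 95% confidence, each one-unit increase in age is associated with a change of between 0.031 and 0.063 % in body fat percentage, holding the other predictors fixed.

(0.031, 0.063)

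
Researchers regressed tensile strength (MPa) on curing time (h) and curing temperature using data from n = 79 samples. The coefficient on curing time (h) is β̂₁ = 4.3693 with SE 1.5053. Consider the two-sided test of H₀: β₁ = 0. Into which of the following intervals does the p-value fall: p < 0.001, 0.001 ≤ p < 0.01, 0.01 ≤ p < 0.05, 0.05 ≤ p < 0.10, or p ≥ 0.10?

0.001 ≤ p < 0.01

t = 4.3693 / 1.5053 = 2.903.
df = n − k − 1 = 79 − 2 − 1 = 76.
Two-sided p = 2·P(T_{76} > |t|) ≈ 0.0048.
So 0.001 ≤ p < 0.01.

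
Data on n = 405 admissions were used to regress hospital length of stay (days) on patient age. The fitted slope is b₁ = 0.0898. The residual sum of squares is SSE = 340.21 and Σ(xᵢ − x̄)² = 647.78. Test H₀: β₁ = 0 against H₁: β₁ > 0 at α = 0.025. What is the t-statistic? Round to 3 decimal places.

t = 2.488

MSE = SSE/(n − 2) = 340.21/403 = 0.844194.
SE(b₁) = √(MSE/Sₓₓ) = √(0.844194/647.78) = 0.0361.
t = 0.0898 / 0.0361 = 2.488.
df = n − 2 = 403.
One-sided p ≈ 0.0066, which is < 0.025, so reject H₀.
There is evidence that the true slope on patient age is positive.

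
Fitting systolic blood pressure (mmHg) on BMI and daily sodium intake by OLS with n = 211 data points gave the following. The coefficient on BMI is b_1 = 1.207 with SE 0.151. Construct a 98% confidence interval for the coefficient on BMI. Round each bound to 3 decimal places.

(0.853, 1.561)

df = n − k − 1 = 211 − 2 − 1 = 208.
t* = t_{0.01, 208} = 2.344409.
Margin = t* × SE = 2.344409 × 0.151 = 0.35401.
CI: 1.207 ± 0.35401 → (0.853, 1.561).
With 98% confidence, each one-unit increase in BMI is associated with a change of between 0.853 and 1.561 mmHg in systolic blood pressure, holding the other predictors fixed.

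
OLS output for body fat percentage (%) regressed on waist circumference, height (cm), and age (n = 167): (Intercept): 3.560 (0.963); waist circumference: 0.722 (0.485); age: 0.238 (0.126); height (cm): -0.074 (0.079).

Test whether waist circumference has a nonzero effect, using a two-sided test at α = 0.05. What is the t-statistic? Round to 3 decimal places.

Read off: b = 0.722, SE = 0.485 for waist circumference.
H₀: β₁ = 0 vs H₁: β₁ ≠ 0.
t = 0.722 / 0.485 = 1.489.
df = n − k − 1 = 167 − 3 − 1 = 163.
Two-sided p ≈ 0.1385, which is ≥ 0.05, so fail to reject H₀.
The data do not give significant evidence of an association between waist circumference and body fat percentage, after adjusting for the other predictors.

t = 1.489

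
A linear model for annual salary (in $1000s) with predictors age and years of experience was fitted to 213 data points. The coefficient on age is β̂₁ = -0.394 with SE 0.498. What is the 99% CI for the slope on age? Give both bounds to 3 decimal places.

(-1.689, 0.901)

df = n − k − 1 = 213 − 2 − 1 = 210.
t* = t_{0.005, 210} = 2.599443.
Margin = t* × SE = 2.599443 × 0.498 = 1.29452.
CI: -0.394 ± 1.29452 → (-1.689, 0.901).
With 99% confidence, each one-unit increase in age is associated with a change of between -1.689 and 0.901 $1000s in annual salary, holding the other predictors fixed.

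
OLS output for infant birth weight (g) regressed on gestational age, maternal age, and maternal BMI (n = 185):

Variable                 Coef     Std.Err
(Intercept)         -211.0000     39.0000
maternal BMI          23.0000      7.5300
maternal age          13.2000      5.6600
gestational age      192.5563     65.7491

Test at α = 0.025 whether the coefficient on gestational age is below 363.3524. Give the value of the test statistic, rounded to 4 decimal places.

Read off: b = 192.5563, SE = 65.7491 for gestational age.
H₀: β₁ = 363.3524 vs H₁: β₁ < 363.3524.
t = (192.5563 − 363.3524) / 65.7491 = -2.5977.
df = n − k − 1 = 185 − 3 − 1 = 181.
One-sided p ≈ 0.0051, which is < 0.025, so reject H₀.
There is evidence that the true slope on gestational age is below 363.3524 g per unit, holding the other predictors fixed.

t = -2.5977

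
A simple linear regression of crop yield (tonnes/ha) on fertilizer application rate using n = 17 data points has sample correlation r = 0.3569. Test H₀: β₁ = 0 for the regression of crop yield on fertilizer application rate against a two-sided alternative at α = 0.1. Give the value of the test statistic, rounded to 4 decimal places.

t = 1.4797

t = r·√(n − 2)/√(1 − r²) = 0.3569·√15/√0.872622 = 1.4797.
df = n − 2 = 15.
Two-sided p ≈ 0.1596, which is ≥ 0.1, so fail to reject H₀.
The data do not give significant evidence of a linear association between fertilizer application rate and crop yield.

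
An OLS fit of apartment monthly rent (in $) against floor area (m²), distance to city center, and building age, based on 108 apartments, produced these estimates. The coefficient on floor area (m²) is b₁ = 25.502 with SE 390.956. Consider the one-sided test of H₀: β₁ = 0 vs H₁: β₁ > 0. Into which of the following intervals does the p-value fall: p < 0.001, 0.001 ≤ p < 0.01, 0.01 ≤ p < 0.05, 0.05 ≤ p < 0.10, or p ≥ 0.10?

t = 25.502 / 390.956 = 0.065.
df = n − k − 1 = 108 − 3 − 1 = 104.
One-sided p = P(T_{104} > t) ≈ 0.4741.
So p ≥ 0.10.

p ≥ 0.10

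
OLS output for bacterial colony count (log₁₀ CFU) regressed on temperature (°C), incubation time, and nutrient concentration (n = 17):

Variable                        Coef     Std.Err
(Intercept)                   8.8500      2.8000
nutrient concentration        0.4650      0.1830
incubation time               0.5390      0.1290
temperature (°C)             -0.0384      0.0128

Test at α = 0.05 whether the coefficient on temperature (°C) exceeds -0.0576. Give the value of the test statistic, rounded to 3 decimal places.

Read off: b = -0.0384, SE = 0.0128 for temperature (°C).
H₀: β₁ = -0.0576 vs H₁: β₁ > -0.0576.
t = (-0.0384 − (-0.0576)) / 0.0128 = 1.500.
df = n − k − 1 = 17 − 3 − 1 = 13.
One-sided p ≈ 0.0788, which is ≥ 0.05, so fail to reject H₀.
The data do not give significant evidence that the true slope on temperature (°C) exceeds -0.0576 log₁₀ CFU per unit, holding the other predictors fixed.

t = 1.500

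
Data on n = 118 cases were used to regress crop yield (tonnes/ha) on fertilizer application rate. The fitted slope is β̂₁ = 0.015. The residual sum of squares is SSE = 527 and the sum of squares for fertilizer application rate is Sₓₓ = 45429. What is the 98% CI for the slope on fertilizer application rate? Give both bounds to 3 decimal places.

(-0.009, 0.039)

MSE = SSE/(n − 2) = 527/116 = 4.5431.
SE(β̂₁) = √(MSE/Sₓₓ) = √(4.5431/45429) = 0.0100002.
df = n − 2 = 116.
t* = t_{0.01, 116} = 2.358924.
Margin = t* × SE = 2.358924 × 0.0100002 = 0.02359.
CI: 0.015 ± 0.02359 → (-0.009, 0.039).
With 98% confidence, each one-unit increase in fertilizer application rate is associated with a change of between -0.009 and 0.039 tonnes/ha in crop yield.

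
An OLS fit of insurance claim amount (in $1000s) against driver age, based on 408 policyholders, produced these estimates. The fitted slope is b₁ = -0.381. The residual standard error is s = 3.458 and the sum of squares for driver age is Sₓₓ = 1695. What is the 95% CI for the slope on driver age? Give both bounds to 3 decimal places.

(-0.546, -0.216)

SE(b₁) = s/√Sₓₓ = 3.458/√1695 = 0.0839924.
df = n − 2 = 406.
t* = t_{0.025, 406} = 1.965824.
Margin = t* × SE = 1.965824 × 0.0839924 = 0.16511.
CI: -0.381 ± 0.16511 → (-0.546, -0.216).
With 95% confidence, each one-unit increase in driver age is associated with a change of between -0.546 and -0.216 $1000s in insurance claim amount.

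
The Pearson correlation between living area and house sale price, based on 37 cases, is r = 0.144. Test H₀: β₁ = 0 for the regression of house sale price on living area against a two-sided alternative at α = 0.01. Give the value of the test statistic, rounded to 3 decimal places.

t = 0.861

t = r·√(n − 2)/√(1 − r²) = 0.144·√35/√0.979264 = 0.861.
df = n − 2 = 35.
Two-sided p ≈ 0.3952, which is ≥ 0.01, so fail to reject H₀.
The data do not give significant evidence of a linear association between living area and house sale price.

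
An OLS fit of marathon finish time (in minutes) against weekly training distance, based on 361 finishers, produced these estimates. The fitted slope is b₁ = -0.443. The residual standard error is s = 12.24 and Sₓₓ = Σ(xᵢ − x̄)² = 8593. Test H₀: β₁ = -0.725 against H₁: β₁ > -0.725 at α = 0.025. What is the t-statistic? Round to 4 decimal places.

t = 2.1357

SE(b₁) = s/√Sₓₓ = 12.24/√8593 = 0.132041.
t = (-0.443 − (-0.725)) / 0.132041 = 2.1357.
df = n − 2 = 359.
One-sided p ≈ 0.0167, which is < 0.025, so reject H₀.
There is evidence that the true slope on weekly training distance exceeds -0.725 minutes per unit.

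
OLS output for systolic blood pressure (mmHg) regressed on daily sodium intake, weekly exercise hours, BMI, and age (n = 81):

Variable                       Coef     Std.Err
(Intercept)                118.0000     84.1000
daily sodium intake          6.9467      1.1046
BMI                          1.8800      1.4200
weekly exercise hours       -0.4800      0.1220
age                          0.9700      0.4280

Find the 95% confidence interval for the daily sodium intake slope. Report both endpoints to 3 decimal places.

(4.747, 9.147)

Read off: b = 6.9467, SE = 1.1046 for daily sodium intake.
df = n − k − 1 = 81 − 4 − 1 = 76.
t* = t_{0.025, 76} = 1.991673.
Margin = t* × SE = 1.991673 × 1.1046 = 2.20000.
CI: 6.9467 ± 2.20000 → (4.747, 9.147).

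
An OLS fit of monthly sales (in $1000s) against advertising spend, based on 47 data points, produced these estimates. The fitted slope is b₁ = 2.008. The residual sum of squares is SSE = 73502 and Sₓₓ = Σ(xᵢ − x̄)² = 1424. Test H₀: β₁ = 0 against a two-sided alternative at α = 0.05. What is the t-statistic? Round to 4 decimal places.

MSE = SSE/(n − 2) = 73502/45 = 1633.38.
SE(b₁) = √(MSE/Sₓₓ) = √(1633.38/1424) = 1.071.
t = 2.008 / 1.071 = 1.8749.
df = n − 2 = 45.
Two-sided p ≈ 0.0673, which is ≥ 0.05, so fail to reject H₀.
The data do not give significant evidence of an association between advertising spend and monthly sales.

t = 1.8749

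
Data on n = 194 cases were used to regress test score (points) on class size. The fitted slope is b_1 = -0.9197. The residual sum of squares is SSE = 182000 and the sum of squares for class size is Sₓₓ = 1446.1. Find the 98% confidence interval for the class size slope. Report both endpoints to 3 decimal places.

MSE = SSE/(n − 2) = 182000/192 = 947.917.
SE(b_1) = √(MSE/Sₓₓ) = √(947.917/1446.1) = 0.809629.
df = n − 2 = 192.
t* = t_{0.01, 192} = 2.345926.
Margin = t* × SE = 2.345926 × 0.809629 = 1.89933.
CI: -0.9197 ± 1.89933 → (-2.819, 0.980).
With 98% confidence, each one-unit increase in class size is associated with a change of between -2.819 and 0.980 points in test score.

(-2.819, 0.980)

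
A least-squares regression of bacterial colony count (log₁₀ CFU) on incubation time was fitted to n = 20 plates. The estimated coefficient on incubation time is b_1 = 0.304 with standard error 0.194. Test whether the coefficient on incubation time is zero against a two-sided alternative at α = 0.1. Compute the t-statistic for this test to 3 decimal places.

t = 1.567

H₀: β₁ = 0 vs H₁: β₁ ≠ 0.
t = (b_1 − β₁⁰)/SE = 0.304 / 0.194 = 1.567.
df = n − 2 = 20 − 2 = 18.
Two-sided p ≈ 0.1345, which is ≥ 0.1, so fail to reject H₀.
The data do not give significant evidence of an association between incubation time and bacterial colony count.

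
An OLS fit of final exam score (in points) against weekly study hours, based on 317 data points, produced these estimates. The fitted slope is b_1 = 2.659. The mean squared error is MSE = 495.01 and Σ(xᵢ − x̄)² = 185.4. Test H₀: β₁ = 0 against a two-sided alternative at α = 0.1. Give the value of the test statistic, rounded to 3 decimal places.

SE(b_1) = √(MSE/Sₓₓ) = √(495.01/185.4) = 1.634.
t = 2.659 / 1.634 = 1.627.
df = n − 2 = 315.
Two-sided p ≈ 0.1047, which is ≥ 0.1, so fail to reject H₀.
The data do not give significant evidence of an association between weekly study hours and final exam score.

t = 1.627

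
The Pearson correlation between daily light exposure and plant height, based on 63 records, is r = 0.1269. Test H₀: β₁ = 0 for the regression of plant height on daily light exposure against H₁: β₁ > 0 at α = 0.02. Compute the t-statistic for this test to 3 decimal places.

t = 0.999

t = r·√(n − 2)/√(1 − r²) = 0.1269·√61/√0.983896 = 0.999.
df = n − 2 = 61.
One-sided p ≈ 0.1608, which is ≥ 0.02, so fail to reject H₀.
The data do not give significant evidence of a linear association between daily light exposure and plant height.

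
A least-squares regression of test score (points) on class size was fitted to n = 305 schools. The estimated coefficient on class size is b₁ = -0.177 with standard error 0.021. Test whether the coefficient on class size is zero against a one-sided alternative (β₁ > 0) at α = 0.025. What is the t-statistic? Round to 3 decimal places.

t = -8.429

H₀: β₁ = 0 vs H₁: β₁ > 0.
t = (b₁ − β₁⁰)/SE = -0.177 / 0.021 = -8.429.
df = n − 2 = 305 − 2 = 303.
One-sided p ≈ 1.0000, which is ≥ 0.025, so fail to reject H₀.
The data do not give significant evidence that the true slope on class size is positive.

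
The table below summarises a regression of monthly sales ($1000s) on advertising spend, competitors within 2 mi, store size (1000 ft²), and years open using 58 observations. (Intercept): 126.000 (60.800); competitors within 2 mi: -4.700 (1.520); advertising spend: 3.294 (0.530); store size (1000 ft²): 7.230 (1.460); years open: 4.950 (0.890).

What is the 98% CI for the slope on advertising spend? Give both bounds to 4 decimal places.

Read off: b = 3.294, SE = 0.530 for advertising spend.
df = n − k − 1 = 58 − 4 − 1 = 53.
t* = t_{0.01, 53} = 2.39879.
Margin = t* × SE = 2.39879 × 0.530 = 1.271359.
CI: 3.294 ± 1.271359 → (2.0226, 4.5654).

(2.0226, 4.5654)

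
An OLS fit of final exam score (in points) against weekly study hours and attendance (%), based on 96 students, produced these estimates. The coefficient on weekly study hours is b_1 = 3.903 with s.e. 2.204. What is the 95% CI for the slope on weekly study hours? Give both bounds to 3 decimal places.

df = n − k − 1 = 96 − 2 − 1 = 93.
t* = t_{0.025, 93} = 1.985802.
Margin = t* × SE = 1.985802 × 2.204 = 4.37671.
CI: 3.903 ± 4.37671 → (-0.474, 8.280).
With 95% confidence, each one-unit increase in weekly study hours is associated with a change of between -0.474 and 8.280 points in final exam score, holding the other predictors fixed.

(-0.474, 8.280)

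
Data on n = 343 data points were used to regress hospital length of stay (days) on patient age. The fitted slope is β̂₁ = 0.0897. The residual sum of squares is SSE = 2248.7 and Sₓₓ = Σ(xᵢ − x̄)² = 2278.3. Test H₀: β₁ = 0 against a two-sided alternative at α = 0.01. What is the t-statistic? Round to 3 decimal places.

t = 1.667

MSE = SSE/(n − 2) = 2248.7/341 = 6.59443.
SE(β̂₁) = √(MSE/Sₓₓ) = √(6.59443/2278.3) = 0.0538001.
t = 0.0897 / 0.0538001 = 1.667.
df = n − 2 = 341.
Two-sided p ≈ 0.0964, which is ≥ 0.01, so fail to reject H₀.
The data do not give significant evidence of an association between patient age and hospital length of stay.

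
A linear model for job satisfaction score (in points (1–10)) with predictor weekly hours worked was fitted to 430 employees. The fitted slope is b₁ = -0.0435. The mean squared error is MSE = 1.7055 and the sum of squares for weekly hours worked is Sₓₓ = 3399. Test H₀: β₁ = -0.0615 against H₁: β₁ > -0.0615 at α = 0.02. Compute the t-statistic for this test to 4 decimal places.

t = 0.8036

SE(b₁) = √(MSE/Sₓₓ) = √(1.7055/3399) = 0.0224001.
t = (-0.0435 − (-0.0615)) / 0.0224001 = 0.8036.
df = n − 2 = 428.
One-sided p ≈ 0.2110, which is ≥ 0.02, so fail to reject H₀.
The data do not give significant evidence that the true slope on weekly hours worked exceeds -0.0615 points (1–10) per unit.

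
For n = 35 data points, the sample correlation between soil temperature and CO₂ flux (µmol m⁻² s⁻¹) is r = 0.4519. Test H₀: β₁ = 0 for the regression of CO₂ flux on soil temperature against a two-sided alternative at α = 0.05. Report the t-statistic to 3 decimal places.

t = 2.910

t = r·√(n − 2)/√(1 − r²) = 0.4519·√33/√0.795786 = 2.910.
df = n − 2 = 33.
Two-sided p ≈ 0.0064, which is < 0.05, so reject H₀.
There is evidence of a linear association between soil temperature and CO₂ flux.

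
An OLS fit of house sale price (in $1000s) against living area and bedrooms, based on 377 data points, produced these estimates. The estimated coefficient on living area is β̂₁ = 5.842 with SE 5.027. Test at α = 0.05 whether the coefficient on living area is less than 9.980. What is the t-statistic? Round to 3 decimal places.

H₀: β₁ = 9.980 vs H₁: β₁ < 9.980.
t = (β̂₁ − β₁⁰)/SE = (5.842 − 9.980) / 5.027 = -0.823.
df = n − k − 1 = 377 − 2 − 1 = 374.
One-sided p ≈ 0.2055, which is ≥ 0.05, so fail to reject H₀.
The data do not give significant evidence that the true slope on living area is below 9.980 $1000s per unit, holding the other predictors fixed.

t = -0.823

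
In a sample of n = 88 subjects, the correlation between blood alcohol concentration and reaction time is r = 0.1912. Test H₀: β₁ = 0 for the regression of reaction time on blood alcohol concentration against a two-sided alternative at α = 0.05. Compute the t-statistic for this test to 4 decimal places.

t = r·√(n − 2)/√(1 − r²) = 0.1912·√86/√0.963443 = 1.8064.
df = n − 2 = 86.
Two-sided p ≈ 0.0743, which is ≥ 0.05, so fail to reject H₀.
The data do not give significant evidence of a linear association between blood alcohol concentration and reaction time.

t = 1.8064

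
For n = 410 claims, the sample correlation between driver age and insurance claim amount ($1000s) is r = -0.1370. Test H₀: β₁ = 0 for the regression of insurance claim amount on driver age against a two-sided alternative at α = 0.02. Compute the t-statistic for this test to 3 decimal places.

t = r·√(n − 2)/√(1 − r²) = -0.1370·√408/√0.981231 = -2.794.
df = n − 2 = 408.
Two-sided p ≈ 0.0055, which is < 0.02, so reject H₀.
There is evidence of a linear association between driver age and insurance claim amount.

t = -2.794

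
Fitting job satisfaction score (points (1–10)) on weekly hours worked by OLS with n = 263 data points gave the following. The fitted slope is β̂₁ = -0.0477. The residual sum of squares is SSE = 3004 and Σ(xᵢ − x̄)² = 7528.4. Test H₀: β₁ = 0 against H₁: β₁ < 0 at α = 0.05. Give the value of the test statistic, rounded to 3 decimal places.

t = -1.220

MSE = SSE/(n − 2) = 3004/261 = 11.5096.
SE(β̂₁) = √(MSE/Sₓₓ) = √(11.5096/7528.4) = 0.0391001.
t = -0.0477 / 0.0391001 = -1.220.
df = n − 2 = 261.
One-sided p ≈ 0.1118, which is ≥ 0.05, so fail to reject H₀.
The data do not give significant evidence that the true slope on weekly hours worked is negative.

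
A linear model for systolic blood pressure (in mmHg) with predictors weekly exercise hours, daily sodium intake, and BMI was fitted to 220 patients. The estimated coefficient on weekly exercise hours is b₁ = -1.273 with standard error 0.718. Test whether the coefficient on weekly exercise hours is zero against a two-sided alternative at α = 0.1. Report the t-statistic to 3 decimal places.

t = -1.773

H₀: β₁ = 0 vs H₁: β₁ ≠ 0.
t = (b₁ − β₁⁰)/SE = -1.273 / 0.718 = -1.773.
df = n − k − 1 = 220 − 3 − 1 = 216.
Two-sided p ≈ 0.0776, which is < 0.1, so reject H₀.
There is evidence that weekly exercise hours is associated with systolic blood pressure, holding the other predictors fixed.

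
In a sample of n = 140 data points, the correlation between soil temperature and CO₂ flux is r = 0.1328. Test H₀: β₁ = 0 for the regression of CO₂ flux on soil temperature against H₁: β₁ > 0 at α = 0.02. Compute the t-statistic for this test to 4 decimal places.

t = r·√(n − 2)/√(1 − r²) = 0.1328·√138/√0.982364 = 1.5740.
df = n − 2 = 138.
One-sided p ≈ 0.0589, which is ≥ 0.02, so fail to reject H₀.
The data do not give significant evidence of a linear association between soil temperature and CO₂ flux.

t = 1.5740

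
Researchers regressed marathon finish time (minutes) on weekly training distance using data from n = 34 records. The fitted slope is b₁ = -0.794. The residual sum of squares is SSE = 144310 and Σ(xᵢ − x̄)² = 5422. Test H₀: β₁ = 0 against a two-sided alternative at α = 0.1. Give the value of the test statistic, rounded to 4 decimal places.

MSE = SSE/(n − 2) = 144310/32 = 4509.69.
SE(b₁) = √(MSE/Sₓₓ) = √(4509.69/5422) = 0.911997.
t = -0.794 / 0.911997 = -0.8706.
df = n − 2 = 32.
Two-sided p ≈ 0.3904, which is ≥ 0.1, so fail to reject H₀.
The data do not give significant evidence of an association between weekly training distance and marathon finish time.

t = -0.8706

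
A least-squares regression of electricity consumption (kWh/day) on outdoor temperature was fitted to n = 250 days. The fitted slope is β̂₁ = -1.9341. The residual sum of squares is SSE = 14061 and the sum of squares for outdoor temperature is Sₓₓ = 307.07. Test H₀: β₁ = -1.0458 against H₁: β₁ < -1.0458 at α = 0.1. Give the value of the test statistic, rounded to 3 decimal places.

MSE = SSE/(n − 2) = 14061/248 = 56.6976.
SE(β̂₁) = √(MSE/Sₓₓ) = √(56.6976/307.07) = 0.429698.
t = (-1.9341 − (-1.0458)) / 0.429698 = -2.067.
df = n − 2 = 248.
One-sided p ≈ 0.0199, which is < 0.1, so reject H₀.
There is evidence that the true slope on outdoor temperature is below -1.0458 kWh/day per unit.

t = -2.067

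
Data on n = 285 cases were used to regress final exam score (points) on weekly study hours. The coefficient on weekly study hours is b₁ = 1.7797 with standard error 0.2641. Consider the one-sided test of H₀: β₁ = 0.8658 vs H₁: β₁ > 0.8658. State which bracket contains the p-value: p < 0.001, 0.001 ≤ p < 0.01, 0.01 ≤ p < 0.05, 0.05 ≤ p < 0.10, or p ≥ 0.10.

t = (1.7797 − 0.8658) / 0.2641 = 3.460.
df = n − 2 = 285 − 2 = 283.
One-sided p = P(T_{283} > t) ≈ 0.0003.
So p < 0.001.

p < 0.001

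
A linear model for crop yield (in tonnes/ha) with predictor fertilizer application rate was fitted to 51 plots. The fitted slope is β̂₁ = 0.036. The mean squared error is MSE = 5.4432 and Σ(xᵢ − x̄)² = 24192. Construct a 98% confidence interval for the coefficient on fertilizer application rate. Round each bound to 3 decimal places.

SE(β̂₁) = √(MSE/Sₓₓ) = √(5.4432/24192) = 0.015.
df = n − 2 = 49.
t* = t_{0.01, 49} = 2.404892.
Margin = t* × SE = 2.404892 × 0.015 = 0.03607.
CI: 0.036 ± 0.03607 → (0.000, 0.072).
With 98% confidence, each one-unit increase in fertilizer application rate is associated with a change of between 0.000 and 0.072 tonnes/ha in crop yield.

(0.000, 0.072)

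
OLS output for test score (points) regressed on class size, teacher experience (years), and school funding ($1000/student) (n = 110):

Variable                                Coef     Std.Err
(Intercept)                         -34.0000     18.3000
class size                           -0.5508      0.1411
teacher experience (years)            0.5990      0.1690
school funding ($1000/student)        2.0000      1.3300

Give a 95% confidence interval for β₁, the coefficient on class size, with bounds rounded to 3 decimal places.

Read off: b = -0.5508, SE = 0.1411 for class size.
df = n − k − 1 = 110 − 3 − 1 = 106.
t* = t_{0.025, 106} = 1.982597.
Margin = t* × SE = 1.982597 × 0.1411 = 0.27974.
CI: -0.5508 ± 0.27974 → (-0.831, -0.271).

(-0.831, -0.271)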